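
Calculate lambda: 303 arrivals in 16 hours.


lambda = total arrivals / time = 303 / 16 = 18.94 per hour

18.94 per hour


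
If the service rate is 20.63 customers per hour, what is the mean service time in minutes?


Mean service time = 60/mu = 60/20.63 = 2.91 minutes

2.91 minutes


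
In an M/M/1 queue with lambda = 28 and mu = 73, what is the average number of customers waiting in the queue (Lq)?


rho = 28/73; Lq = rho^2/(1-rho) = 0.24

0.24


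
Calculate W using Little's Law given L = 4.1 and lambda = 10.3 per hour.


W = L / lambda = 4.1 / 10.3 = 0.3981 hours

0.3981 hours


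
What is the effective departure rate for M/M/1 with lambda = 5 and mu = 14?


For a stable queue (lambda < mu), throughput = lambda = 5 per hour

5 per hour


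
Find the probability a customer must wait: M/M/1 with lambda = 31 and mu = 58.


P(wait) = rho = lambda/mu = 31/58 = 0.5345

0.5345


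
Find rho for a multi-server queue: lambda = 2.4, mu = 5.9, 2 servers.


rho = lambda / (c * mu) = 2.4 / (2 * 5.9) = 0.2034

0.2034


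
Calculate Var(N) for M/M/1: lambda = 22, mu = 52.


rho = 22/52; Var(N) = rho/(1-rho)^2 = 1.27

1.27


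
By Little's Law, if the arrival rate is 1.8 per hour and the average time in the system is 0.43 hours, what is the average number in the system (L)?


L = lambda * W = 1.8 * 0.43 = 0.77

0.77


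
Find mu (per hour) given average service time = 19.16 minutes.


mu = 60 / avg_service_time = 60 / 19.16 = 3.13 per hour

3.13 per hour


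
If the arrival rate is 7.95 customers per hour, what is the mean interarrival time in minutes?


Mean interarrival time = 60/lambda = 60/7.95 = 7.55 minutes

7.55 minutes


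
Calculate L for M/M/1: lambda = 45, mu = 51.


rho = 45/51; L = rho/(1-rho) = 7.5

7.5


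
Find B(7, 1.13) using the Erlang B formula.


B(N,A) = (A^N/N!) / sum(A^k/k!, k=0..N) with N=7, A=1.13 = 0.0002

0.0002


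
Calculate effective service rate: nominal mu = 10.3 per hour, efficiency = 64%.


Effective rate = mu * efficiency = 10.3 * 0.64 = 6.59 per hour

6.59 per hour


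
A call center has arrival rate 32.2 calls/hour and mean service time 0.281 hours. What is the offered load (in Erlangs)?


Offered load a = lambda * E[S] = 32.2 * 0.281 = 9.05 Erlangs

9.05 Erlangs


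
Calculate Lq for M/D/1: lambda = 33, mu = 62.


M/D/1: Lq = rho^2 / (2*(1-rho)) where rho = 33/62; Lq = 0.3

0.3


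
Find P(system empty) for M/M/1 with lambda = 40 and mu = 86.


P0 = 1 - rho = 1 - 40/86 = 0.5349

0.5349


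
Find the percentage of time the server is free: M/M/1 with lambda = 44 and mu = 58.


Idle fraction = (1 - rho) * 100 = (1 - 44/58) * 100 = 24.1%

24.1%


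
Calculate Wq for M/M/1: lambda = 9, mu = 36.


rho = 9/36; Wq = rho/(mu - lambda) = 0.0093 hours

0.0093 hours


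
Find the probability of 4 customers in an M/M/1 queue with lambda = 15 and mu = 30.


rho = 15/30; P(n) = (1-rho)*rho^n = (1-15/30)*(15/30)^4 = 0.0313

0.0313


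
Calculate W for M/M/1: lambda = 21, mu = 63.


W = 1/(mu - lambda) = 1/(63 - 21) = 0.0238 hours

0.0238 hours


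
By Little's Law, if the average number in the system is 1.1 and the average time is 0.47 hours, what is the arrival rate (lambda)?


lambda = L / W = 1.1 / 0.47 = 2.34 per hour

2.34 per hour


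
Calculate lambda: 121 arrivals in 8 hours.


lambda = total arrivals / time = 121 / 8 = 15.13 per hour

15.13 per hour


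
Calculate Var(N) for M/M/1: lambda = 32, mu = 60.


rho = 32/60; Var(N) = rho/(1-rho)^2 = 2.45

2.45


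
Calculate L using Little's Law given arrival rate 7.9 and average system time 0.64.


L = lambda * W = 7.9 * 0.64 = 5.06

5.06


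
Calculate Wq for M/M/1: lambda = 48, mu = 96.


rho = 48/96; Wq = rho/(mu - lambda) = 0.0104 hours

0.0104 hours


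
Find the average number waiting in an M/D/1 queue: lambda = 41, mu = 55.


M/D/1: Lq = rho^2 / (2*(1-rho)) where rho = 41/55; Lq = 1.09

1.09


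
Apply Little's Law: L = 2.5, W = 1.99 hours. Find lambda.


lambda = L / W = 2.5 / 1.99 = 1.26 per hour

1.26 per hour


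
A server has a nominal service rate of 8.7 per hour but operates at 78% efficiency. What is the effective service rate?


Effective rate = mu * efficiency = 8.7 * 0.78 = 6.79 per hour

6.79 per hour


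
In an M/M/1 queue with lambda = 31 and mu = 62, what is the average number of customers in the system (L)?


rho = 31/62; L = rho/(1-rho) = 1.0

1.0


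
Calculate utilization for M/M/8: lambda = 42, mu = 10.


rho = lambda/(c*mu) = 42/(8*10) = 0.525

0.525


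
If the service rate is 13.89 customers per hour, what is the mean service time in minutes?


Mean service time = 60/mu = 60/13.89 = 4.32 minutes

4.32 minutes


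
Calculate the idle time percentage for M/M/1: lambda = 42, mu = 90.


Idle fraction = (1 - rho) * 100 = (1 - 42/90) * 100 = 53.3%

53.3%


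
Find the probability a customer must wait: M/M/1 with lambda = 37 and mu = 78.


P(wait) = rho = lambda/mu = 37/78 = 0.4744

0.4744


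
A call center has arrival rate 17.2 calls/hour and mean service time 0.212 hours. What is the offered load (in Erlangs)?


Offered load a = lambda * E[S] = 17.2 * 0.212 = 3.65 Erlangs

3.65 Erlangs


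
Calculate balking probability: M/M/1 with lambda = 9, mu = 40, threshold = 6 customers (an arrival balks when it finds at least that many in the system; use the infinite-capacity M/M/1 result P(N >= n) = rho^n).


P(N >= 6) = rho^6 = (9/40)^6 = 0.0001

0.0001


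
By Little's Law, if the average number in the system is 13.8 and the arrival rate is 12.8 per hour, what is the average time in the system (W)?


W = L / lambda = 13.8 / 12.8 = 1.0781 hours

1.0781 hours


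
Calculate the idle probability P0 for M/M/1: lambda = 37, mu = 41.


P0 = 1 - rho = 1 - 37/41 = 0.0976

0.0976


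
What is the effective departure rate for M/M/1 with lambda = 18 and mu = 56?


For a stable queue (lambda < mu), throughput = lambda = 18 per hour

18 per hour


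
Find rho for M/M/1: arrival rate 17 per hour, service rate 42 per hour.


rho = lambda/mu = 17/42 = 0.4048

0.4048


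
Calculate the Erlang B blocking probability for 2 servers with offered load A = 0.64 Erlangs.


B(N,A) = (A^N/N!) / sum(A^k/k!, k=0..N) with N=2, A=0.64 = 0.111

0.111


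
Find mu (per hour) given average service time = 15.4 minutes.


mu = 60 / avg_service_time = 60 / 15.4 = 3.9 per hour

3.9 per hour


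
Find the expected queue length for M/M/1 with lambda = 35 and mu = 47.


rho = 35/47; Lq = rho^2/(1-rho) = 2.17

2.17


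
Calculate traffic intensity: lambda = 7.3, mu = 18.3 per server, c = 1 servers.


rho = lambda / (c * mu) = 7.3 / (1 * 18.3) = 0.3989

0.3989


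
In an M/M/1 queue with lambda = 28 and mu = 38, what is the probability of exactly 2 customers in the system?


rho = 28/38; P(n) = (1-rho)*rho^n = (1-28/38)*(28/38)^2 = 0.1429

0.1429


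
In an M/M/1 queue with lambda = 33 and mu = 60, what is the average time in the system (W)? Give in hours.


W = 1/(mu - lambda) = 1/(60 - 33) = 0.037 hours

0.037 hours


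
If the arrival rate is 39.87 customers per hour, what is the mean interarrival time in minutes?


Mean interarrival time = 60/lambda = 60/39.87 = 1.5 minutes

1.5 minutes


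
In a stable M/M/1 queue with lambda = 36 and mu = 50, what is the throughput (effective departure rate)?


For a stable queue (lambda < mu), throughput = lambda = 36 per hour

36 per hour


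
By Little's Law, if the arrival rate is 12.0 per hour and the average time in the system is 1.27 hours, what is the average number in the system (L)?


L = lambda * W = 12.0 * 1.27 = 15.24

15.24


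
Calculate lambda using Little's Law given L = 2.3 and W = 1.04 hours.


lambda = L / W = 2.3 / 1.04 = 2.21 per hour

2.21 per hour


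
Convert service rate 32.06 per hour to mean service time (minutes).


Mean service time = 60/mu = 60/32.06 = 1.87 minutes

1.87 minutes


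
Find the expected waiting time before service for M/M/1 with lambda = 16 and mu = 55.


rho = 16/55; Wq = rho/(mu - lambda) = 0.0075 hours

0.0075 hours


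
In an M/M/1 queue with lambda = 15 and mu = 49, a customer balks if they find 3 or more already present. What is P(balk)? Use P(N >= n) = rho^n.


P(N >= 3) = rho^3 = (15/49)^3 = 0.0287

0.0287


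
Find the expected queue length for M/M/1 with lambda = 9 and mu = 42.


rho = 9/42; Lq = rho^2/(1-rho) = 0.06

0.06


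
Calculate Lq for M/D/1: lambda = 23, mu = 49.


M/D/1: Lq = rho^2 / (2*(1-rho)) where rho = 23/49; Lq = 0.21

0.21


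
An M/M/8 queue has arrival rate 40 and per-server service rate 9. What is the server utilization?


rho = lambda/(c*mu) = 40/(8*9) = 0.5556

0.5556


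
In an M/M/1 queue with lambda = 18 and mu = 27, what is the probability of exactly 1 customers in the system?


rho = 18/27; P(n) = (1-rho)*rho^n = (1-18/27)*(18/27)^1 = 0.2222

0.2222


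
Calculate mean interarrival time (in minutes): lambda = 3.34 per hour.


Mean interarrival time = 60/lambda = 60/3.34 = 17.96 minutes

17.96 minutes


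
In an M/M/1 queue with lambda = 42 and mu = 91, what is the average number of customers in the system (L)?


rho = 42/91; L = rho/(1-rho) = 0.86

0.86


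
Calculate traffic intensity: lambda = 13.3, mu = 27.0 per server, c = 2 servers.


rho = lambda / (c * mu) = 13.3 / (2 * 27.0) = 0.2463

0.2463


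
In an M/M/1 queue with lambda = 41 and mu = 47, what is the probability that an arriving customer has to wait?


P(wait) = rho = lambda/mu = 41/47 = 0.8723

0.8723


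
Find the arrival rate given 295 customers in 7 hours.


lambda = total arrivals / time = 295 / 7 = 42.14 per hour

42.14 per hour


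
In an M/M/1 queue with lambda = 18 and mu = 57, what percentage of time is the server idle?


Idle fraction = (1 - rho) * 100 = (1 - 18/57) * 100 = 68.4%

68.4%


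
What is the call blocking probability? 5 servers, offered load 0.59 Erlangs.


B(N,A) = (A^N/N!) / sum(A^k/k!, k=0..N) with N=5, A=0.59 = 0.0003

0.0003


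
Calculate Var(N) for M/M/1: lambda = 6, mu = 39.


rho = 6/39; Var(N) = rho/(1-rho)^2 = 0.21

0.21


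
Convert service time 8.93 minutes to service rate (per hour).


mu = 60 / avg_service_time = 60 / 8.93 = 6.72 per hour

6.72 per hour


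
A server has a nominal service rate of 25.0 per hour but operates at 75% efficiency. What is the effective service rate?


Effective rate = mu * efficiency = 25.0 * 0.75 = 18.75 per hour

18.75 per hour


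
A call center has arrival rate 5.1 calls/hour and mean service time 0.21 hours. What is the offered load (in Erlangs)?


Offered load a = lambda * E[S] = 5.1 * 0.21 = 1.07 Erlangs

1.07 Erlangs


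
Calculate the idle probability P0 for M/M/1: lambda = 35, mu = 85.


P0 = 1 - rho = 1 - 35/85 = 0.5882

0.5882


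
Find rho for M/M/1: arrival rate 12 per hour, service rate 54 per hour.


rho = lambda/mu = 12/54 = 0.2222

0.2222


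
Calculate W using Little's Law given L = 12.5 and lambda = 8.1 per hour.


W = L / lambda = 12.5 / 8.1 = 1.5432 hours

1.5432 hours


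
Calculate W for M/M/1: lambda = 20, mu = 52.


W = 1/(mu - lambda) = 1/(52 - 20) = 0.0313 hours

0.0313 hours


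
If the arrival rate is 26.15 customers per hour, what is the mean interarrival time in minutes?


Mean interarrival time = 60/lambda = 60/26.15 = 2.29 minutes

2.29 minutes


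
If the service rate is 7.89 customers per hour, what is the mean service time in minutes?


Mean service time = 60/mu = 60/7.89 = 7.6 minutes

7.6 minutes


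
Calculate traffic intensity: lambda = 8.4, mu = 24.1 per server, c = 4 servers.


rho = lambda / (c * mu) = 8.4 / (4 * 24.1) = 0.0871

0.0871


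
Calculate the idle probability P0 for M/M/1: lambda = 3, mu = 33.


P0 = 1 - rho = 1 - 3/33 = 0.9091

0.9091


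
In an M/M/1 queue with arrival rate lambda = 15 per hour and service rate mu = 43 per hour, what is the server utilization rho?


rho = lambda/mu = 15/43 = 0.3488

0.3488


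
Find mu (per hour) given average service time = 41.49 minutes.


mu = 60 / avg_service_time = 60 / 41.49 = 1.45 per hour

1.45 per hour


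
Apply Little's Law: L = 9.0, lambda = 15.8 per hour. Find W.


W = L / lambda = 9.0 / 15.8 = 0.5696 hours

0.5696 hours


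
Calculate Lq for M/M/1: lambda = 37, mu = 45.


rho = 37/45; Lq = rho^2/(1-rho) = 3.8

3.8


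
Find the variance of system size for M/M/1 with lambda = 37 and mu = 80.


rho = 37/80; Var(N) = rho/(1-rho)^2 = 1.6

1.6


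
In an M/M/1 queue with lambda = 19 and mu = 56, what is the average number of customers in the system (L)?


rho = 19/56; L = rho/(1-rho) = 0.51

0.51


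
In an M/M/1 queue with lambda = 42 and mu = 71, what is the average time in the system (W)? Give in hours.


W = 1/(mu - lambda) = 1/(71 - 42) = 0.0345 hours

0.0345 hours


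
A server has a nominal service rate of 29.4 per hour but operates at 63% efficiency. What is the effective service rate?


Effective rate = mu * efficiency = 29.4 * 0.63 = 18.52 per hour

18.52 per hour


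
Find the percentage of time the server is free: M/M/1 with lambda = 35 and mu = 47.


Idle fraction = (1 - rho) * 100 = (1 - 35/47) * 100 = 25.5%

25.5%


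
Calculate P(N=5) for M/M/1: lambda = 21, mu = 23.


rho = 21/23; P(n) = (1-rho)*rho^n = (1-21/23)*(21/23)^5 = 0.0552

0.0552


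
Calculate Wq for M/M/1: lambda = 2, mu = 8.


rho = 2/8; Wq = rho/(mu - lambda) = 0.0417 hours

0.0417 hours


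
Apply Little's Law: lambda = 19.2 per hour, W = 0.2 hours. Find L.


L = lambda * W = 19.2 * 0.2 = 3.84

3.84


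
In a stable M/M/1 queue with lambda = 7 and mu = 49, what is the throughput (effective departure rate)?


For a stable queue (lambda < mu), throughput = lambda = 7 per hour

7 per hour


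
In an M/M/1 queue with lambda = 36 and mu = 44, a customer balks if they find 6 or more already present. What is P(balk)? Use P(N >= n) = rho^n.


P(N >= 6) = rho^6 = (36/44)^6 = 0.3

0.3


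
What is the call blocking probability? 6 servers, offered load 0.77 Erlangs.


B(N,A) = (A^N/N!) / sum(A^k/k!, k=0..N) with N=6, A=0.77 = 0.0001

0.0001


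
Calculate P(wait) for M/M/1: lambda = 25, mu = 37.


P(wait) = rho = lambda/mu = 25/37 = 0.6757

0.6757


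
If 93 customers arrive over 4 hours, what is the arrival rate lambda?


lambda = total arrivals / time = 93 / 4 = 23.25 per hour

23.25 per hour


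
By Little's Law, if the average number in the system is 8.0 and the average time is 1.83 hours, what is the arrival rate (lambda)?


lambda = L / W = 8.0 / 1.83 = 4.37 per hour

4.37 per hour


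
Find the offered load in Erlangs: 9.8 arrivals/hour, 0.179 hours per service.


Offered load a = lambda * E[S] = 9.8 * 0.179 = 1.75 Erlangs

1.75 Erlangs


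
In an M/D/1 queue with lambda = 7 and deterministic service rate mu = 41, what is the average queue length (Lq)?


M/D/1: Lq = rho^2 / (2*(1-rho)) where rho = 7/41; Lq = 0.02

0.02


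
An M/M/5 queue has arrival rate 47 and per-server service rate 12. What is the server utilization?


rho = lambda/(c*mu) = 47/(5*12) = 0.7833

0.7833


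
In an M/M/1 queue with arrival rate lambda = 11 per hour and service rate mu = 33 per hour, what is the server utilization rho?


rho = lambda/mu = 11/33 = 0.3333

0.3333


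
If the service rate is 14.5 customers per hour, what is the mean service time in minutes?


Mean service time = 60/mu = 60/14.5 = 4.14 minutes

4.14 minutes


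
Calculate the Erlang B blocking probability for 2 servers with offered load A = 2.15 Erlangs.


B(N,A) = (A^N/N!) / sum(A^k/k!, k=0..N) with N=2, A=2.15 = 0.4232

0.4232


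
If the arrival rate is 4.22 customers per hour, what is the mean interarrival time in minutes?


Mean interarrival time = 60/lambda = 60/4.22 = 14.22 minutes

14.22 minutes


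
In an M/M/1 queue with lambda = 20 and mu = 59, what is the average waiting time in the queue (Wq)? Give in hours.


rho = 20/59; Wq = rho/(mu - lambda) = 0.0087 hours

0.0087 hours


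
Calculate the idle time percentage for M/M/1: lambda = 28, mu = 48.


Idle fraction = (1 - rho) * 100 = (1 - 28/48) * 100 = 41.7%

41.7%


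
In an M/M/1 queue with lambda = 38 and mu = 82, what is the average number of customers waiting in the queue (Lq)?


rho = 38/82; Lq = rho^2/(1-rho) = 0.4

0.4


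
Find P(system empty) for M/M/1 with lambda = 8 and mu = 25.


P0 = 1 - rho = 1 - 8/25 = 0.68

0.68


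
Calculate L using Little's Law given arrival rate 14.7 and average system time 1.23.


L = lambda * W = 14.7 * 1.23 = 18.08

18.08


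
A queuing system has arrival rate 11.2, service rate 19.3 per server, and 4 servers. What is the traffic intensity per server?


rho = lambda / (c * mu) = 11.2 / (4 * 19.3) = 0.1451

0.1451


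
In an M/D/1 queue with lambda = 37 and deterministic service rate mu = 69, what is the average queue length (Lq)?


M/D/1: Lq = rho^2 / (2*(1-rho)) where rho = 37/69; Lq = 0.31

0.31


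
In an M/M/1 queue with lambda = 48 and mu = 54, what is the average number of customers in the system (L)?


rho = 48/54; L = rho/(1-rho) = 8.0

8.0


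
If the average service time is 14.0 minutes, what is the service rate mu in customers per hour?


mu = 60 / avg_service_time = 60 / 14.0 = 4.29 per hour

4.29 per hour


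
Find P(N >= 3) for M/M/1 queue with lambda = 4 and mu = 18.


P(N >= 3) = rho^3 = (4/18)^3 = 0.011

0.011


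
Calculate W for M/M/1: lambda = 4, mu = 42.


W = 1/(mu - lambda) = 1/(42 - 4) = 0.0263 hours

0.0263 hours


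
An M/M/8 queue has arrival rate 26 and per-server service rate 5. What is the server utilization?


rho = lambda/(c*mu) = 26/(8*5) = 0.65

0.65


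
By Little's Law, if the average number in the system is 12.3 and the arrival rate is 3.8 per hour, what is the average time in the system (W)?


W = L / lambda = 12.3 / 3.8 = 3.2368 hours

3.2368 hours


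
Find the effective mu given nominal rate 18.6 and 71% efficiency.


Effective rate = mu * efficiency = 18.6 * 0.71 = 13.21 per hour

13.21 per hour


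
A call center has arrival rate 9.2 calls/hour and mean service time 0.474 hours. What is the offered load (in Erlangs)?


Offered load a = lambda * E[S] = 9.2 * 0.474 = 4.36 Erlangs

4.36 Erlangs


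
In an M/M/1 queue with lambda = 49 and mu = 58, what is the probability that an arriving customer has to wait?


P(wait) = rho = lambda/mu = 49/58 = 0.8448

0.8448


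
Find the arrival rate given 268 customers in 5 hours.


lambda = total arrivals / time = 268 / 5 = 53.6 per hour

53.6 per hour


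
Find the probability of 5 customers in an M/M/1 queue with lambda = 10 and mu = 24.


rho = 10/24; P(n) = (1-rho)*rho^n = (1-10/24)*(10/24)^5 = 0.0073

0.0073


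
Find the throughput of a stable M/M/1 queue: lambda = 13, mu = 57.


For a stable queue (lambda < mu), throughput = lambda = 13 per hour

13 per hour


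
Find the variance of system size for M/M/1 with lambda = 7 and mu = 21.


rho = 7/21; Var(N) = rho/(1-rho)^2 = 0.75

0.75


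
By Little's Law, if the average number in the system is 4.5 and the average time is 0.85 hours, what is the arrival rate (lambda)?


lambda = L / W = 4.5 / 0.85 = 5.29 per hour

5.29 per hour


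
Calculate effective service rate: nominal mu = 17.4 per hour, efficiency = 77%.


Effective rate = mu * efficiency = 17.4 * 0.77 = 13.4 per hour

13.4 per hour


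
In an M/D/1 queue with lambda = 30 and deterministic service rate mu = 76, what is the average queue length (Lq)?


M/D/1: Lq = rho^2 / (2*(1-rho)) where rho = 30/76; Lq = 0.13

0.13


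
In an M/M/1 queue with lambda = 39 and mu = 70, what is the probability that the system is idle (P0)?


P0 = 1 - rho = 1 - 39/70 = 0.4429

0.4429


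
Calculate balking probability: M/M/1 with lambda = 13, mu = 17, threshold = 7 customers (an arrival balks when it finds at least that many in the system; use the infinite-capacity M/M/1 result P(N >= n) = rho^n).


P(N >= 7) = rho^7 = (13/17)^7 = 0.1529

0.1529


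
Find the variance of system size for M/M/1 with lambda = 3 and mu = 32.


rho = 3/32; Var(N) = rho/(1-rho)^2 = 0.11

0.11


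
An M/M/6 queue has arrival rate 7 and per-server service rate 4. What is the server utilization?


rho = lambda/(c*mu) = 7/(6*4) = 0.2917

0.2917


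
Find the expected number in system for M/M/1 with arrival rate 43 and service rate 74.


rho = 43/74; L = rho/(1-rho) = 1.39

1.39


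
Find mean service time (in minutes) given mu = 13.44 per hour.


Mean service time = 60/mu = 60/13.44 = 4.46 minutes

4.46 minutes


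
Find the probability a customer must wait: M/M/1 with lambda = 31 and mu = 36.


P(wait) = rho = lambda/mu = 31/36 = 0.8611

0.8611


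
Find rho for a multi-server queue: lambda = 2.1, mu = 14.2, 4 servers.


rho = lambda / (c * mu) = 2.1 / (4 * 14.2) = 0.037

0.037


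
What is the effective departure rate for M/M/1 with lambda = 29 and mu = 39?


For a stable queue (lambda < mu), throughput = lambda = 29 per hour

29 per hour


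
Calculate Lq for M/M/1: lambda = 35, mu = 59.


rho = 35/59; Lq = rho^2/(1-rho) = 0.87

0.87


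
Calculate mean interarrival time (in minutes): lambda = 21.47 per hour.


Mean interarrival time = 60/lambda = 60/21.47 = 2.79 minutes

2.79 minutes


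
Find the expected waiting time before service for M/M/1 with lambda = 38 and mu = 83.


rho = 38/83; Wq = rho/(mu - lambda) = 0.0102 hours

0.0102 hours


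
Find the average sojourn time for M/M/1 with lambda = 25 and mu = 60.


W = 1/(mu - lambda) = 1/(60 - 25) = 0.0286 hours

0.0286 hours


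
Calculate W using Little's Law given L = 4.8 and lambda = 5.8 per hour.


W = L / lambda = 4.8 / 5.8 = 0.8276 hours

0.8276 hours


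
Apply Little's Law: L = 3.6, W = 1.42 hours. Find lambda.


lambda = L / W = 3.6 / 1.42 = 2.54 per hour

2.54 per hour


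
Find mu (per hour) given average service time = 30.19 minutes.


mu = 60 / avg_service_time = 60 / 30.19 = 1.99 per hour

1.99 per hour


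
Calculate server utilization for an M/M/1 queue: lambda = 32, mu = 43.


rho = lambda/mu = 32/43 = 0.7442

0.7442


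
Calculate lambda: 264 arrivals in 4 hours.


lambda = total arrivals / time = 264 / 4 = 66.0 per hour

66.0 per hour


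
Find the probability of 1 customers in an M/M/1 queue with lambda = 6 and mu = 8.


rho = 6/8; P(n) = (1-rho)*rho^n = (1-6/8)*(6/8)^1 = 0.1875

0.1875


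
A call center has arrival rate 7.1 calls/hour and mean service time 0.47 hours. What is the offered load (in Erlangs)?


Offered load a = lambda * E[S] = 7.1 * 0.47 = 3.34 Erlangs

3.34 Erlangs


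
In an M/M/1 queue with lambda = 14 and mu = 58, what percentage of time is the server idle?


Idle fraction = (1 - rho) * 100 = (1 - 14/58) * 100 = 75.9%

75.9%


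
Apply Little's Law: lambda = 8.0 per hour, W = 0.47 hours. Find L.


L = lambda * W = 8.0 * 0.47 = 3.76

3.76


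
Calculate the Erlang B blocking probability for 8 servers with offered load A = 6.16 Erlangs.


B(N,A) = (A^N/N!) / sum(A^k/k!, k=0..N) with N=8, A=6.16 = 0.1308

0.1308


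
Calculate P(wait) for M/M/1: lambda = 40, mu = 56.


P(wait) = rho = lambda/mu = 40/56 = 0.7143

0.7143


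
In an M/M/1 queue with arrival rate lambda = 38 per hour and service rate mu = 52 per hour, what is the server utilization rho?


rho = lambda/mu = 38/52 = 0.7308

0.7308


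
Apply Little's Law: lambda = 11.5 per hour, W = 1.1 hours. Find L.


L = lambda * W = 11.5 * 1.1 = 12.65

12.65


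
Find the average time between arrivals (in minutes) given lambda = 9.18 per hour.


Mean interarrival time = 60/lambda = 60/9.18 = 6.54 minutes

6.54 minutes


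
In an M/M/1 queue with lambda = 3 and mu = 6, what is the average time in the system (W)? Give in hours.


W = 1/(mu - lambda) = 1/(6 - 3) = 0.3333 hours

0.3333 hours


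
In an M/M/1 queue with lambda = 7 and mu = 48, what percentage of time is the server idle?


Idle fraction = (1 - rho) * 100 = (1 - 7/48) * 100 = 85.4%

85.4%


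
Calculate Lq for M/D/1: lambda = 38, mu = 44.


M/D/1: Lq = rho^2 / (2*(1-rho)) where rho = 38/44; Lq = 2.73

2.73


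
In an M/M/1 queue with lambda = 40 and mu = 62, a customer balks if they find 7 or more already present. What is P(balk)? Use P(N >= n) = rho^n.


P(N >= 7) = rho^7 = (40/62)^7 = 0.0465

0.0465


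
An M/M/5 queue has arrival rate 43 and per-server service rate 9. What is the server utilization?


rho = lambda/(c*mu) = 43/(5*9) = 0.9556

0.9556


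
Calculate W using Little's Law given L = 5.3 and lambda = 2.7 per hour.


W = L / lambda = 5.3 / 2.7 = 1.963 hours

1.963 hours


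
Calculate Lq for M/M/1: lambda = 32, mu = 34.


rho = 32/34; Lq = rho^2/(1-rho) = 15.06

15.06


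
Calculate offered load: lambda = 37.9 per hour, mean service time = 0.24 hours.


Offered load a = lambda * E[S] = 37.9 * 0.24 = 9.1 Erlangs

9.1 Erlangs


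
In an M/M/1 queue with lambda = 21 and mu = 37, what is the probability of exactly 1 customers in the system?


rho = 21/37; P(n) = (1-rho)*rho^n = (1-21/37)*(21/37)^1 = 0.2454

0.2454


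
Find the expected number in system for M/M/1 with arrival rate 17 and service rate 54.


rho = 17/54; L = rho/(1-rho) = 0.46

0.46


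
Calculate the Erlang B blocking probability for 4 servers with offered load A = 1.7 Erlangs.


B(N,A) = (A^N/N!) / sum(A^k/k!, k=0..N) with N=4, A=1.7 = 0.0655

0.0655


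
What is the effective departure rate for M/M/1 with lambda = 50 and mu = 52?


For a stable queue (lambda < mu), throughput = lambda = 50 per hour

50 per hour


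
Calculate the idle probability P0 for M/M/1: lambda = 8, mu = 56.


P0 = 1 - rho = 1 - 8/56 = 0.8571

0.8571


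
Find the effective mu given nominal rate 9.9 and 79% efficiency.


Effective rate = mu * efficiency = 9.9 * 0.79 = 7.82 per hour

7.82 per hour


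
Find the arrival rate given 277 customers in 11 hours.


lambda = total arrivals / time = 277 / 11 = 25.18 per hour

25.18 per hour


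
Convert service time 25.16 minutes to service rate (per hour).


mu = 60 / avg_service_time = 60 / 25.16 = 2.38 per hour

2.38 per hour


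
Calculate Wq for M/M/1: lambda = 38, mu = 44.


rho = 38/44; Wq = rho/(mu - lambda) = 0.1439 hours

0.1439 hours


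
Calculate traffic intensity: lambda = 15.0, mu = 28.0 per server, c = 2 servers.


rho = lambda / (c * mu) = 15.0 / (2 * 28.0) = 0.2679

0.2679


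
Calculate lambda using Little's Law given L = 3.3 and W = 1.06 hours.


lambda = L / W = 3.3 / 1.06 = 3.11 per hour

3.11 per hour


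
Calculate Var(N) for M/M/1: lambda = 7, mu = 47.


rho = 7/47; Var(N) = rho/(1-rho)^2 = 0.21

0.21


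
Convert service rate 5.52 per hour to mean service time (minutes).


Mean service time = 60/mu = 60/5.52 = 10.87 minutes

10.87 minutes


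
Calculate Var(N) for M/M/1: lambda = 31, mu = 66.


rho = 31/66; Var(N) = rho/(1-rho)^2 = 1.67

1.67


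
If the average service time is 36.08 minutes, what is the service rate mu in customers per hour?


mu = 60 / avg_service_time = 60 / 36.08 = 1.66 per hour

1.66 per hour


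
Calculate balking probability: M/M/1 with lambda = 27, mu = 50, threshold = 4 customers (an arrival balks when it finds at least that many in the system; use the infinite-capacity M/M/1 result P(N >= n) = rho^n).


P(N >= 4) = rho^4 = (27/50)^4 = 0.085

0.085


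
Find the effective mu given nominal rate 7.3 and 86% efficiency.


Effective rate = mu * efficiency = 7.3 * 0.86 = 6.28 per hour

6.28 per hour


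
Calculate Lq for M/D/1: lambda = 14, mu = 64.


M/D/1: Lq = rho^2 / (2*(1-rho)) where rho = 14/64; Lq = 0.03

0.03


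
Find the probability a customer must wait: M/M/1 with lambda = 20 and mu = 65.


P(wait) = rho = lambda/mu = 20/65 = 0.3077

0.3077


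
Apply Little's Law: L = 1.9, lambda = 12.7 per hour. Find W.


W = L / lambda = 1.9 / 12.7 = 0.1496 hours

0.1496 hours


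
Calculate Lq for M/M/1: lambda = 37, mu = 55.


rho = 37/55; Lq = rho^2/(1-rho) = 1.38

1.38


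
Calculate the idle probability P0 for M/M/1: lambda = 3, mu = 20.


P0 = 1 - rho = 1 - 3/20 = 0.85

0.85


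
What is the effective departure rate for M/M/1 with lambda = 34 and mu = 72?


For a stable queue (lambda < mu), throughput = lambda = 34 per hour

34 per hour


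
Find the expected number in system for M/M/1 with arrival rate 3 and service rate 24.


rho = 3/24; L = rho/(1-rho) = 0.14

0.14


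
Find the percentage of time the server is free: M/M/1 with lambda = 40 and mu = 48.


Idle fraction = (1 - rho) * 100 = (1 - 40/48) * 100 = 16.7%

16.7%


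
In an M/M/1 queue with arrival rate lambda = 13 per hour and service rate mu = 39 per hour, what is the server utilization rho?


rho = lambda/mu = 13/39 = 0.3333

0.3333


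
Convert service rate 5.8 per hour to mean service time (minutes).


Mean service time = 60/mu = 60/5.8 = 10.34 minutes

10.34 minutes


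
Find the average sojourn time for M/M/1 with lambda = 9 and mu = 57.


W = 1/(mu - lambda) = 1/(57 - 9) = 0.0208 hours

0.0208 hours


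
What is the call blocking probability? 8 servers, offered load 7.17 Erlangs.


B(N,A) = (A^N/N!) / sum(A^k/k!, k=0..N) with N=8, A=7.17 = 0.1886

0.1886


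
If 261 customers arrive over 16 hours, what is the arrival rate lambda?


lambda = total arrivals / time = 261 / 16 = 16.31 per hour

16.31 per hour


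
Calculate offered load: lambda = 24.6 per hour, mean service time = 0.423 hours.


Offered load a = lambda * E[S] = 24.6 * 0.423 = 10.41 Erlangs

10.41 Erlangs


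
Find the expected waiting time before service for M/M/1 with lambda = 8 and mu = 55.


rho = 8/55; Wq = rho/(mu - lambda) = 0.0031 hours

0.0031 hours


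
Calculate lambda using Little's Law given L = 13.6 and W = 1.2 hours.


lambda = L / W = 13.6 / 1.2 = 11.33 per hour

11.33 per hour


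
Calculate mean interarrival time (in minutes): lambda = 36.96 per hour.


Mean interarrival time = 60/lambda = 60/36.96 = 1.62 minutes

1.62 minutes


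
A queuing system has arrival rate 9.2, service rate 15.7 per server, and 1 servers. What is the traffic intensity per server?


rho = lambda / (c * mu) = 9.2 / (1 * 15.7) = 0.586

0.586


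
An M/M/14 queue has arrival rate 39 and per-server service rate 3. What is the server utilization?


rho = lambda/(c*mu) = 39/(14*3) = 0.9286

0.9286


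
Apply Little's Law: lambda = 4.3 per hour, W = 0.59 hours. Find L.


L = lambda * W = 4.3 * 0.59 = 2.54

2.54


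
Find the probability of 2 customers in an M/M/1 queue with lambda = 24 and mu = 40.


rho = 24/40; P(n) = (1-rho)*rho^n = (1-24/40)*(24/40)^2 = 0.144

0.144


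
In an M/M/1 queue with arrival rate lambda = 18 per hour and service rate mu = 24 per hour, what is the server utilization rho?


rho = lambda/mu = 18/24 = 0.75

0.75


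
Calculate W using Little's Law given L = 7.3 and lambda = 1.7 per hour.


W = L / lambda = 7.3 / 1.7 = 4.2941 hours

4.2941 hours


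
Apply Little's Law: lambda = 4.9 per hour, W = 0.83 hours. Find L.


L = lambda * W = 4.9 * 0.83 = 4.07

4.07


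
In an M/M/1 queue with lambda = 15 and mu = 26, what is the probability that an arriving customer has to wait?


P(wait) = rho = lambda/mu = 15/26 = 0.5769

0.5769


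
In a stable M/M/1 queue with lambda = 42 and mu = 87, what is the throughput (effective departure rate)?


For a stable queue (lambda < mu), throughput = lambda = 42 per hour

42 per hour


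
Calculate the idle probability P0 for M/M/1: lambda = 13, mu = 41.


P0 = 1 - rho = 1 - 13/41 = 0.6829

0.6829


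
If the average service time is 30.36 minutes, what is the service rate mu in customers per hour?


mu = 60 / avg_service_time = 60 / 30.36 = 1.98 per hour

1.98 per hour


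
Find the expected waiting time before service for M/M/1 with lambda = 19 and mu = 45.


rho = 19/45; Wq = rho/(mu - lambda) = 0.0162 hours

0.0162 hours


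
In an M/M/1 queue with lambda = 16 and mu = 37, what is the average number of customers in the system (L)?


rho = 16/37; L = rho/(1-rho) = 0.76

0.76


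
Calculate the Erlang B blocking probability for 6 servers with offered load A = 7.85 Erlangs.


B(N,A) = (A^N/N!) / sum(A^k/k!, k=0..N) with N=6, A=7.85 = 0.3815

0.3815


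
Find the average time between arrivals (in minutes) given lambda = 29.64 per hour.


Mean interarrival time = 60/lambda = 60/29.64 = 2.02 minutes

2.02 minutes


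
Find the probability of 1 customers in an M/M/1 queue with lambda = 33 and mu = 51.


rho = 33/51; P(n) = (1-rho)*rho^n = (1-33/51)*(33/51)^1 = 0.2284

0.2284


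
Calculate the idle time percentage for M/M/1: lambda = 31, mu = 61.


Idle fraction = (1 - rho) * 100 = (1 - 31/61) * 100 = 49.2%

49.2%


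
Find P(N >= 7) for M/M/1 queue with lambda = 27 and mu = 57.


P(N >= 7) = rho^7 = (27/57)^7 = 0.0054

0.0054


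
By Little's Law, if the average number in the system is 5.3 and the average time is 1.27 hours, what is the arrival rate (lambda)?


lambda = L / W = 5.3 / 1.27 = 4.17 per hour

4.17 per hour


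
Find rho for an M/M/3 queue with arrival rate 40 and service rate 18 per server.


rho = lambda/(c*mu) = 40/(3*18) = 0.7407

0.7407


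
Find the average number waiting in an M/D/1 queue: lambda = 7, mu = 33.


M/D/1: Lq = rho^2 / (2*(1-rho)) where rho = 7/33; Lq = 0.03

0.03


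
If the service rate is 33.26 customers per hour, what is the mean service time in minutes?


Mean service time = 60/mu = 60/33.26 = 1.8 minutes

1.8 minutes


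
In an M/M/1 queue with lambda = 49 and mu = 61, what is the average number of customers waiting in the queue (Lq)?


rho = 49/61; Lq = rho^2/(1-rho) = 3.28

3.28


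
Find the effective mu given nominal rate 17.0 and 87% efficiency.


Effective rate = mu * efficiency = 17.0 * 0.87 = 14.79 per hour

14.79 per hour


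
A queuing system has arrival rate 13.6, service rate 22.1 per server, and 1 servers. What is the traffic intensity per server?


rho = lambda / (c * mu) = 13.6 / (1 * 22.1) = 0.6154

0.6154


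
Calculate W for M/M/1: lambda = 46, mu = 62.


W = 1/(mu - lambda) = 1/(62 - 46) = 0.0625 hours

0.0625 hours


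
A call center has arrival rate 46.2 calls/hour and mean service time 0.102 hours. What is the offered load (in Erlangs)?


Offered load a = lambda * E[S] = 46.2 * 0.102 = 4.71 Erlangs

4.71 Erlangs


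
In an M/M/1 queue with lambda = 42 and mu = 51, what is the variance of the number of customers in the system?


rho = 42/51; Var(N) = rho/(1-rho)^2 = 26.44

26.44


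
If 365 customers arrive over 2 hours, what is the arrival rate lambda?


lambda = total arrivals / time = 365 / 2 = 182.5 per hour

182.5 per hour


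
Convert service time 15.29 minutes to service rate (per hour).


mu = 60 / avg_service_time = 60 / 15.29 = 3.92 per hour

3.92 per hour


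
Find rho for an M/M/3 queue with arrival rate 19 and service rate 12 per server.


rho = lambda/(c*mu) = 19/(3*12) = 0.5278

0.5278


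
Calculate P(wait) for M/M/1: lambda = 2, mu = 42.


P(wait) = rho = lambda/mu = 2/42 = 0.0476

0.0476


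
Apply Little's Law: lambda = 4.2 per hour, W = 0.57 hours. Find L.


L = lambda * W = 4.2 * 0.57 = 2.39

2.39


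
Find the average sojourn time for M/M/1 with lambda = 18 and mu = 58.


W = 1/(mu - lambda) = 1/(58 - 18) = 0.025 hours

0.025 hours


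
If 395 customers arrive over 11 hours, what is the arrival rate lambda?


lambda = total arrivals / time = 395 / 11 = 35.91 per hour

35.91 per hour


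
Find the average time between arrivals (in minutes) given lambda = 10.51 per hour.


Mean interarrival time = 60/lambda = 60/10.51 = 5.71 minutes

5.71 minutes


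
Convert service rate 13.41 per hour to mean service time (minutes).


Mean service time = 60/mu = 60/13.41 = 4.47 minutes

4.47 minutes


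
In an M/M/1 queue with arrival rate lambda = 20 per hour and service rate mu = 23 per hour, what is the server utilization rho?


rho = lambda/mu = 20/23 = 0.8696

0.8696


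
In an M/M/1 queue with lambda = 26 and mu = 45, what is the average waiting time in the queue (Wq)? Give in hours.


rho = 26/45; Wq = rho/(mu - lambda) = 0.0304 hours

0.0304 hours


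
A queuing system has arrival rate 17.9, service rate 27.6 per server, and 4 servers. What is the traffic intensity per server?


rho = lambda / (c * mu) = 17.9 / (4 * 27.6) = 0.1621

0.1621


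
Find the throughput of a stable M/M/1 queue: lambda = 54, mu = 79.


For a stable queue (lambda < mu), throughput = lambda = 54 per hour

54 per hour


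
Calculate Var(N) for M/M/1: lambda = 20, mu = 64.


rho = 20/64; Var(N) = rho/(1-rho)^2 = 0.66

0.66


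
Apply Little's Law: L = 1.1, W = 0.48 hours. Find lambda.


lambda = L / W = 1.1 / 0.48 = 2.29 per hour

2.29 per hour


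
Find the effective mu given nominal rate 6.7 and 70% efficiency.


Effective rate = mu * efficiency = 6.7 * 0.7 = 4.69 per hour

4.69 per hour


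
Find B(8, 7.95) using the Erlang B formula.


B(N,A) = (A^N/N!) / sum(A^k/k!, k=0..N) with N=8, A=7.95 = 0.2328

0.2328


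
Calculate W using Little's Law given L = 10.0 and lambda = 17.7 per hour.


W = L / lambda = 10.0 / 17.7 = 0.565 hours

0.565 hours


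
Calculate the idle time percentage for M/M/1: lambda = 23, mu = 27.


Idle fraction = (1 - rho) * 100 = (1 - 23/27) * 100 = 14.8%

14.8%


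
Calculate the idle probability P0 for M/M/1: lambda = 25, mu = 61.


P0 = 1 - rho = 1 - 25/61 = 0.5902

0.5902


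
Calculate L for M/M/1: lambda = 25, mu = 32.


rho = 25/32; L = rho/(1-rho) = 3.57

3.57


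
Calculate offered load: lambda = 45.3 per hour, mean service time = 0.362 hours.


Offered load a = lambda * E[S] = 45.3 * 0.362 = 16.4 Erlangs

16.4 Erlangs


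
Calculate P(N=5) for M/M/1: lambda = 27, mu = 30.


rho = 27/30; P(n) = (1-rho)*rho^n = (1-27/30)*(27/30)^5 = 0.059

0.059


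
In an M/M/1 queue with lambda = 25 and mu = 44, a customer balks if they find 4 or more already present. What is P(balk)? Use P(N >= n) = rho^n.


P(N >= 4) = rho^4 = (25/44)^4 = 0.1042

0.1042


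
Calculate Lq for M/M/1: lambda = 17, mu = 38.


rho = 17/38; Lq = rho^2/(1-rho) = 0.36

0.36


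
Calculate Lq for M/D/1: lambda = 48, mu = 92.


M/D/1: Lq = rho^2 / (2*(1-rho)) where rho = 48/92; Lq = 0.28

0.28


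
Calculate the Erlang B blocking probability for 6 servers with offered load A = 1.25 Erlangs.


B(N,A) = (A^N/N!) / sum(A^k/k!, k=0..N) with N=6, A=1.25 = 0.0015

0.0015


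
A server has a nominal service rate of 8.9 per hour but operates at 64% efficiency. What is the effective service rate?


Effective rate = mu * efficiency = 8.9 * 0.64 = 5.7 per hour

5.7 per hour


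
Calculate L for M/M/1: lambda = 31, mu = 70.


rho = 31/70; L = rho/(1-rho) = 0.79

0.79
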